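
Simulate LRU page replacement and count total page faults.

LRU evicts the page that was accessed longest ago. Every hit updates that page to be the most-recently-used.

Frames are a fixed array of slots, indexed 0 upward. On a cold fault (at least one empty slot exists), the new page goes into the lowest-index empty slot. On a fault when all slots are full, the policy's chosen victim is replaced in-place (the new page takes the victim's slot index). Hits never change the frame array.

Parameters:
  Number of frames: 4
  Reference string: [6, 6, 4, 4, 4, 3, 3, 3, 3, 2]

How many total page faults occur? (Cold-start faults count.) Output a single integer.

Step 0: ref 6 → FAULT, frames=[6,-,-,-]
Step 1: ref 6 → HIT, frames=[6,-,-,-]
Step 2: ref 4 → FAULT, frames=[6,4,-,-]
Step 3: ref 4 → HIT, frames=[6,4,-,-]
Step 4: ref 4 → HIT, frames=[6,4,-,-]
Step 5: ref 3 → FAULT, frames=[6,4,3,-]
Step 6: ref 3 → HIT, frames=[6,4,3,-]
Step 7: ref 3 → HIT, frames=[6,4,3,-]
Step 8: ref 3 → HIT, frames=[6,4,3,-]
Step 9: ref 2 → FAULT, frames=[6,4,3,2]
Total faults: 4

Answer: 4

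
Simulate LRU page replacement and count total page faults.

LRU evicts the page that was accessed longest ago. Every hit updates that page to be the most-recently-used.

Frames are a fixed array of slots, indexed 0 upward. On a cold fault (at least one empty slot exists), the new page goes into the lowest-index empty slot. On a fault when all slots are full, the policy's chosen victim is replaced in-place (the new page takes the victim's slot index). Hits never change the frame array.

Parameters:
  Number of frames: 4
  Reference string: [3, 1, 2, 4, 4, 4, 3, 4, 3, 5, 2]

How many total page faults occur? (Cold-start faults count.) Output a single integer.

Step 0: ref 3 → FAULT, frames=[3,-,-,-]
Step 1: ref 1 → FAULT, frames=[3,1,-,-]
Step 2: ref 2 → FAULT, frames=[3,1,2,-]
Step 3: ref 4 → FAULT, frames=[3,1,2,4]
Step 4: ref 4 → HIT, frames=[3,1,2,4]
Step 5: ref 4 → HIT, frames=[3,1,2,4]
Step 6: ref 3 → HIT, frames=[3,1,2,4]
Step 7: ref 4 → HIT, frames=[3,1,2,4]
Step 8: ref 3 → HIT, frames=[3,1,2,4]
Step 9: ref 5 → FAULT (evict 1), frames=[3,5,2,4]
Step 10: ref 2 → HIT, frames=[3,5,2,4]
Total faults: 5

Answer: 5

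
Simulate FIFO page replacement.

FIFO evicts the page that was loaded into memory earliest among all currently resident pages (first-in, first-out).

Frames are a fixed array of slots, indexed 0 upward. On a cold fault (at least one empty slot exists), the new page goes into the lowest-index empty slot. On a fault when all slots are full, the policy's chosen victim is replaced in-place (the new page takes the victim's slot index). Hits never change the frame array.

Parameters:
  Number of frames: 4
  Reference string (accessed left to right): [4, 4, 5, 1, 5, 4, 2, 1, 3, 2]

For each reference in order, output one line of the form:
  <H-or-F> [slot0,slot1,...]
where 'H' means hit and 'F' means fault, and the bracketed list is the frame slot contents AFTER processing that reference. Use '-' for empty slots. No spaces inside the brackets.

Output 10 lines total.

F [4,-,-,-]
H [4,-,-,-]
F [4,5,-,-]
F [4,5,1,-]
H [4,5,1,-]
H [4,5,1,-]
F [4,5,1,2]
H [4,5,1,2]
F [3,5,1,2]
H [3,5,1,2]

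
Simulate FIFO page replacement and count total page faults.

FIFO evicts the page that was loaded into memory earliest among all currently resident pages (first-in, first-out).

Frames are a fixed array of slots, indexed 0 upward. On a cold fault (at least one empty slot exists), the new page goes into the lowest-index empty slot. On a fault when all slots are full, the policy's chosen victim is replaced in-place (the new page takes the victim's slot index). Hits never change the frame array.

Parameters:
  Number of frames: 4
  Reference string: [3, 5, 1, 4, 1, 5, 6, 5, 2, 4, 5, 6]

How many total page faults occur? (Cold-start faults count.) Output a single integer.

Step 0: ref 3 → FAULT, frames=[3,-,-,-]
Step 1: ref 5 → FAULT, frames=[3,5,-,-]
Step 2: ref 1 → FAULT, frames=[3,5,1,-]
Step 3: ref 4 → FAULT, frames=[3,5,1,4]
Step 4: ref 1 → HIT, frames=[3,5,1,4]
Step 5: ref 5 → HIT, frames=[3,5,1,4]
Step 6: ref 6 → FAULT (evict 3), frames=[6,5,1,4]
Step 7: ref 5 → HIT, frames=[6,5,1,4]
Step 8: ref 2 → FAULT (evict 5), frames=[6,2,1,4]
Step 9: ref 4 → HIT, frames=[6,2,1,4]
Step 10: ref 5 → FAULT (evict 1), frames=[6,2,5,4]
Step 11: ref 6 → HIT, frames=[6,2,5,4]
Total faults: 7

Answer: 7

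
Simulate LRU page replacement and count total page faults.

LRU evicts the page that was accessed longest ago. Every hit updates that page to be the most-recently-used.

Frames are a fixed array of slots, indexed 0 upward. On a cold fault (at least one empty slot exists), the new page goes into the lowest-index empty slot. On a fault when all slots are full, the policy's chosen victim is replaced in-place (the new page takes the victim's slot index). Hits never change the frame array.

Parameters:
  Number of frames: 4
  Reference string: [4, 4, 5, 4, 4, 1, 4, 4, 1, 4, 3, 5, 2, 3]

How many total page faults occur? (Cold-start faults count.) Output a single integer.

Step 0: ref 4 → FAULT, frames=[4,-,-,-]
Step 1: ref 4 → HIT, frames=[4,-,-,-]
Step 2: ref 5 → FAULT, frames=[4,5,-,-]
Step 3: ref 4 → HIT, frames=[4,5,-,-]
Step 4: ref 4 → HIT, frames=[4,5,-,-]
Step 5: ref 1 → FAULT, frames=[4,5,1,-]
Step 6: ref 4 → HIT, frames=[4,5,1,-]
Step 7: ref 4 → HIT, frames=[4,5,1,-]
Step 8: ref 1 → HIT, frames=[4,5,1,-]
Step 9: ref 4 → HIT, frames=[4,5,1,-]
Step 10: ref 3 → FAULT, frames=[4,5,1,3]
Step 11: ref 5 → HIT, frames=[4,5,1,3]
Step 12: ref 2 → FAULT (evict 1), frames=[4,5,2,3]
Step 13: ref 3 → HIT, frames=[4,5,2,3]
Total faults: 5

Answer: 5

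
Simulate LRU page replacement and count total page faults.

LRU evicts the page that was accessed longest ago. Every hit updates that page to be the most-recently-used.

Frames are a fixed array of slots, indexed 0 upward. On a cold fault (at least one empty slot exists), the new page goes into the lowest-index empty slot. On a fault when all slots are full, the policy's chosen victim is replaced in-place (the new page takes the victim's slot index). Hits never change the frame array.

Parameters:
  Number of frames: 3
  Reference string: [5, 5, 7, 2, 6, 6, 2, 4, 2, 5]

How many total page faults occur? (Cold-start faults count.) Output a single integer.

Step 0: ref 5 → FAULT, frames=[5,-,-]
Step 1: ref 5 → HIT, frames=[5,-,-]
Step 2: ref 7 → FAULT, frames=[5,7,-]
Step 3: ref 2 → FAULT, frames=[5,7,2]
Step 4: ref 6 → FAULT (evict 5), frames=[6,7,2]
Step 5: ref 6 → HIT, frames=[6,7,2]
Step 6: ref 2 → HIT, frames=[6,7,2]
Step 7: ref 4 → FAULT (evict 7), frames=[6,4,2]
Step 8: ref 2 → HIT, frames=[6,4,2]
Step 9: ref 5 → FAULT (evict 6), frames=[5,4,2]
Total faults: 6

Answer: 6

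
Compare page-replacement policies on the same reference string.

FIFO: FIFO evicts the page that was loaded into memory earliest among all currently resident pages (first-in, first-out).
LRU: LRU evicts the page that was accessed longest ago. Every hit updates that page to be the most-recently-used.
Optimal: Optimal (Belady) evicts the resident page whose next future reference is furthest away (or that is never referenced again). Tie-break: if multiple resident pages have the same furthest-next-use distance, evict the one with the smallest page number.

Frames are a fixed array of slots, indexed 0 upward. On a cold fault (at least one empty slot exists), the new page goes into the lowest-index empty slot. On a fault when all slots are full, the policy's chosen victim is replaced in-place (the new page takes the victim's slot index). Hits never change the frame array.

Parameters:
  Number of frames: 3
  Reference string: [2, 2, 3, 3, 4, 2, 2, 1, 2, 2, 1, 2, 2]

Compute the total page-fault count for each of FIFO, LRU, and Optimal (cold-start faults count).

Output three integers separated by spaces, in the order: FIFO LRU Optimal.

--- FIFO ---
  step 0: ref 2 -> FAULT, frames=[2,-,-] (faults so far: 1)
  step 1: ref 2 -> HIT, frames=[2,-,-] (faults so far: 1)
  step 2: ref 3 -> FAULT, frames=[2,3,-] (faults so far: 2)
  step 3: ref 3 -> HIT, frames=[2,3,-] (faults so far: 2)
  step 4: ref 4 -> FAULT, frames=[2,3,4] (faults so far: 3)
  step 5: ref 2 -> HIT, frames=[2,3,4] (faults so far: 3)
  step 6: ref 2 -> HIT, frames=[2,3,4] (faults so far: 3)
  step 7: ref 1 -> FAULT, evict 2, frames=[1,3,4] (faults so far: 4)
  step 8: ref 2 -> FAULT, evict 3, frames=[1,2,4] (faults so far: 5)
  step 9: ref 2 -> HIT, frames=[1,2,4] (faults so far: 5)
  step 10: ref 1 -> HIT, frames=[1,2,4] (faults so far: 5)
  step 11: ref 2 -> HIT, frames=[1,2,4] (faults so far: 5)
  step 12: ref 2 -> HIT, frames=[1,2,4] (faults so far: 5)
  FIFO total faults: 5
--- LRU ---
  step 0: ref 2 -> FAULT, frames=[2,-,-] (faults so far: 1)
  step 1: ref 2 -> HIT, frames=[2,-,-] (faults so far: 1)
  step 2: ref 3 -> FAULT, frames=[2,3,-] (faults so far: 2)
  step 3: ref 3 -> HIT, frames=[2,3,-] (faults so far: 2)
  step 4: ref 4 -> FAULT, frames=[2,3,4] (faults so far: 3)
  step 5: ref 2 -> HIT, frames=[2,3,4] (faults so far: 3)
  step 6: ref 2 -> HIT, frames=[2,3,4] (faults so far: 3)
  step 7: ref 1 -> FAULT, evict 3, frames=[2,1,4] (faults so far: 4)
  step 8: ref 2 -> HIT, frames=[2,1,4] (faults so far: 4)
  step 9: ref 2 -> HIT, frames=[2,1,4] (faults so far: 4)
  step 10: ref 1 -> HIT, frames=[2,1,4] (faults so far: 4)
  step 11: ref 2 -> HIT, frames=[2,1,4] (faults so far: 4)
  step 12: ref 2 -> HIT, frames=[2,1,4] (faults so far: 4)
  LRU total faults: 4
--- Optimal ---
  step 0: ref 2 -> FAULT, frames=[2,-,-] (faults so far: 1)
  step 1: ref 2 -> HIT, frames=[2,-,-] (faults so far: 1)
  step 2: ref 3 -> FAULT, frames=[2,3,-] (faults so far: 2)
  step 3: ref 3 -> HIT, frames=[2,3,-] (faults so far: 2)
  step 4: ref 4 -> FAULT, frames=[2,3,4] (faults so far: 3)
  step 5: ref 2 -> HIT, frames=[2,3,4] (faults so far: 3)
  step 6: ref 2 -> HIT, frames=[2,3,4] (faults so far: 3)
  step 7: ref 1 -> FAULT, evict 3, frames=[2,1,4] (faults so far: 4)
  step 8: ref 2 -> HIT, frames=[2,1,4] (faults so far: 4)
  step 9: ref 2 -> HIT, frames=[2,1,4] (faults so far: 4)
  step 10: ref 1 -> HIT, frames=[2,1,4] (faults so far: 4)
  step 11: ref 2 -> HIT, frames=[2,1,4] (faults so far: 4)
  step 12: ref 2 -> HIT, frames=[2,1,4] (faults so far: 4)
  Optimal total faults: 4

Answer: 5 4 4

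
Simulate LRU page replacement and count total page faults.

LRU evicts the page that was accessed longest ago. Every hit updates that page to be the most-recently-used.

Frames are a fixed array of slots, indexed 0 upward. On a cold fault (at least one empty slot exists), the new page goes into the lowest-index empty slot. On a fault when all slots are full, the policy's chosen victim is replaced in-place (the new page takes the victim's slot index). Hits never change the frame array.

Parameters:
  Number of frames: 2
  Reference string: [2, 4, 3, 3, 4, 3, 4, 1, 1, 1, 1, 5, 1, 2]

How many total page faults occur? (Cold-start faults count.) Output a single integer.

Step 0: ref 2 → FAULT, frames=[2,-]
Step 1: ref 4 → FAULT, frames=[2,4]
Step 2: ref 3 → FAULT (evict 2), frames=[3,4]
Step 3: ref 3 → HIT, frames=[3,4]
Step 4: ref 4 → HIT, frames=[3,4]
Step 5: ref 3 → HIT, frames=[3,4]
Step 6: ref 4 → HIT, frames=[3,4]
Step 7: ref 1 → FAULT (evict 3), frames=[1,4]
Step 8: ref 1 → HIT, frames=[1,4]
Step 9: ref 1 → HIT, frames=[1,4]
Step 10: ref 1 → HIT, frames=[1,4]
Step 11: ref 5 → FAULT (evict 4), frames=[1,5]
Step 12: ref 1 → HIT, frames=[1,5]
Step 13: ref 2 → FAULT (evict 5), frames=[1,2]
Total faults: 6

Answer: 6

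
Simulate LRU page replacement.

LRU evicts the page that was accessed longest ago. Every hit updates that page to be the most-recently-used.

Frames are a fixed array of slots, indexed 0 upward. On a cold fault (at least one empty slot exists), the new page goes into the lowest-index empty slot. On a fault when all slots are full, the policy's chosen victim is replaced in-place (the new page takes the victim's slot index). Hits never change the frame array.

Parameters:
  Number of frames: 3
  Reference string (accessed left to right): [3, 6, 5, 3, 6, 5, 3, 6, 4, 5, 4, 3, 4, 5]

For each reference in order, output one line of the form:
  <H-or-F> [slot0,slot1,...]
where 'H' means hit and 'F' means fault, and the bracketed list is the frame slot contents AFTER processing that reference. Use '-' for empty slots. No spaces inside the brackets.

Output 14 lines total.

F [3,-,-]
F [3,6,-]
F [3,6,5]
H [3,6,5]
H [3,6,5]
H [3,6,5]
H [3,6,5]
H [3,6,5]
F [3,6,4]
F [5,6,4]
H [5,6,4]
F [5,3,4]
H [5,3,4]
H [5,3,4]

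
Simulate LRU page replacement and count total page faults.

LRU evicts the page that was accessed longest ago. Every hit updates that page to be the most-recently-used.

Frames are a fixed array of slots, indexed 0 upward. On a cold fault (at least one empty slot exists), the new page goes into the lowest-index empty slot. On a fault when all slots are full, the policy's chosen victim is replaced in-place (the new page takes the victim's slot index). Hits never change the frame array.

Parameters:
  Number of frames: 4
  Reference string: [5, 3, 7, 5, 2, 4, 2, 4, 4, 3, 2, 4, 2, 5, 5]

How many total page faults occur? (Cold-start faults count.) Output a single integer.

Answer: 6

Derivation:
Step 0: ref 5 → FAULT, frames=[5,-,-,-]
Step 1: ref 3 → FAULT, frames=[5,3,-,-]
Step 2: ref 7 → FAULT, frames=[5,3,7,-]
Step 3: ref 5 → HIT, frames=[5,3,7,-]
Step 4: ref 2 → FAULT, frames=[5,3,7,2]
Step 5: ref 4 → FAULT (evict 3), frames=[5,4,7,2]
Step 6: ref 2 → HIT, frames=[5,4,7,2]
Step 7: ref 4 → HIT, frames=[5,4,7,2]
Step 8: ref 4 → HIT, frames=[5,4,7,2]
Step 9: ref 3 → FAULT (evict 7), frames=[5,4,3,2]
Step 10: ref 2 → HIT, frames=[5,4,3,2]
Step 11: ref 4 → HIT, frames=[5,4,3,2]
Step 12: ref 2 → HIT, frames=[5,4,3,2]
Step 13: ref 5 → HIT, frames=[5,4,3,2]
Step 14: ref 5 → HIT, frames=[5,4,3,2]
Total faults: 6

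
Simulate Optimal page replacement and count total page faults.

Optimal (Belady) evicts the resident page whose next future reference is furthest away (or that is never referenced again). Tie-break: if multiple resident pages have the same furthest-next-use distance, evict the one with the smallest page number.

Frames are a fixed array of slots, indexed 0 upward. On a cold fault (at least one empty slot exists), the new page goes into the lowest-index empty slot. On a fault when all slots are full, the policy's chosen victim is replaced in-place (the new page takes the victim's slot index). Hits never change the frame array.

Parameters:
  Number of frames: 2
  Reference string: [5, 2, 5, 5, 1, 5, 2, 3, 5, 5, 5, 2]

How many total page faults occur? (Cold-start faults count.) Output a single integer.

Answer: 6

Derivation:
Step 0: ref 5 → FAULT, frames=[5,-]
Step 1: ref 2 → FAULT, frames=[5,2]
Step 2: ref 5 → HIT, frames=[5,2]
Step 3: ref 5 → HIT, frames=[5,2]
Step 4: ref 1 → FAULT (evict 2), frames=[5,1]
Step 5: ref 5 → HIT, frames=[5,1]
Step 6: ref 2 → FAULT (evict 1), frames=[5,2]
Step 7: ref 3 → FAULT (evict 2), frames=[5,3]
Step 8: ref 5 → HIT, frames=[5,3]
Step 9: ref 5 → HIT, frames=[5,3]
Step 10: ref 5 → HIT, frames=[5,3]
Step 11: ref 2 → FAULT (evict 3), frames=[5,2]
Total faults: 6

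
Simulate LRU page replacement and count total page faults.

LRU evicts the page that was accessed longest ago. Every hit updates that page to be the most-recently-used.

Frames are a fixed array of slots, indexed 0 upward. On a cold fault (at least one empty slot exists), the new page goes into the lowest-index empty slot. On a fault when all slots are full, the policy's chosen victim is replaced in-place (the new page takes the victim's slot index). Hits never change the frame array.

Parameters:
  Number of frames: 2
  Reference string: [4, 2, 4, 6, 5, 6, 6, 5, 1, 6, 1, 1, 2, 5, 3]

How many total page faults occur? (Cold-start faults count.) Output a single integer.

Answer: 9

Derivation:
Step 0: ref 4 → FAULT, frames=[4,-]
Step 1: ref 2 → FAULT, frames=[4,2]
Step 2: ref 4 → HIT, frames=[4,2]
Step 3: ref 6 → FAULT (evict 2), frames=[4,6]
Step 4: ref 5 → FAULT (evict 4), frames=[5,6]
Step 5: ref 6 → HIT, frames=[5,6]
Step 6: ref 6 → HIT, frames=[5,6]
Step 7: ref 5 → HIT, frames=[5,6]
Step 8: ref 1 → FAULT (evict 6), frames=[5,1]
Step 9: ref 6 → FAULT (evict 5), frames=[6,1]
Step 10: ref 1 → HIT, frames=[6,1]
Step 11: ref 1 → HIT, frames=[6,1]
Step 12: ref 2 → FAULT (evict 6), frames=[2,1]
Step 13: ref 5 → FAULT (evict 1), frames=[2,5]
Step 14: ref 3 → FAULT (evict 2), frames=[3,5]
Total faults: 9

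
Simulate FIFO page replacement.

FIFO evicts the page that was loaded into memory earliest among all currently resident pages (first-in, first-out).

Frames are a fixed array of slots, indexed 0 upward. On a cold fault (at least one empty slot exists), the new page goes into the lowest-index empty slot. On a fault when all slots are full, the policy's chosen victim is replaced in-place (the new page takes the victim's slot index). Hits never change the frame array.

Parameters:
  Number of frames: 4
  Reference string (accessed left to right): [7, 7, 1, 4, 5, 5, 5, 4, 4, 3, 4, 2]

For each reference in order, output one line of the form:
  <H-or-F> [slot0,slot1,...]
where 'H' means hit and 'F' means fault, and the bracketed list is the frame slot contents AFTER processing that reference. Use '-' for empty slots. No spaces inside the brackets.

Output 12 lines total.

F [7,-,-,-]
H [7,-,-,-]
F [7,1,-,-]
F [7,1,4,-]
F [7,1,4,5]
H [7,1,4,5]
H [7,1,4,5]
H [7,1,4,5]
H [7,1,4,5]
F [3,1,4,5]
H [3,1,4,5]
F [3,2,4,5]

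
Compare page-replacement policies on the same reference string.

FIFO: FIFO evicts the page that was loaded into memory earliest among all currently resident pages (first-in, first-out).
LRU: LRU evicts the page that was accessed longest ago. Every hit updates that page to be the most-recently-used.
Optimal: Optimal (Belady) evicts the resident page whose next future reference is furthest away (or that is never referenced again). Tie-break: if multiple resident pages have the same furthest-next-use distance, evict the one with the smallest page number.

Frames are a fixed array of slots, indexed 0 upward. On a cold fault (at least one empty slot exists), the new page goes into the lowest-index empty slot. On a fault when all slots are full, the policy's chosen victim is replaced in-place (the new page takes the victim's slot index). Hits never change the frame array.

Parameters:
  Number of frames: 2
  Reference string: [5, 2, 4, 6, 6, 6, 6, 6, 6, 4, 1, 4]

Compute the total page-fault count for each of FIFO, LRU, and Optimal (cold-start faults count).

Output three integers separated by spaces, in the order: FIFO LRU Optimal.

Answer: 6 5 5

Derivation:
--- FIFO ---
  step 0: ref 5 -> FAULT, frames=[5,-] (faults so far: 1)
  step 1: ref 2 -> FAULT, frames=[5,2] (faults so far: 2)
  step 2: ref 4 -> FAULT, evict 5, frames=[4,2] (faults so far: 3)
  step 3: ref 6 -> FAULT, evict 2, frames=[4,6] (faults so far: 4)
  step 4: ref 6 -> HIT, frames=[4,6] (faults so far: 4)
  step 5: ref 6 -> HIT, frames=[4,6] (faults so far: 4)
  step 6: ref 6 -> HIT, frames=[4,6] (faults so far: 4)
  step 7: ref 6 -> HIT, frames=[4,6] (faults so far: 4)
  step 8: ref 6 -> HIT, frames=[4,6] (faults so far: 4)
  step 9: ref 4 -> HIT, frames=[4,6] (faults so far: 4)
  step 10: ref 1 -> FAULT, evict 4, frames=[1,6] (faults so far: 5)
  step 11: ref 4 -> FAULT, evict 6, frames=[1,4] (faults so far: 6)
  FIFO total faults: 6
--- LRU ---
  step 0: ref 5 -> FAULT, frames=[5,-] (faults so far: 1)
  step 1: ref 2 -> FAULT, frames=[5,2] (faults so far: 2)
  step 2: ref 4 -> FAULT, evict 5, frames=[4,2] (faults so far: 3)
  step 3: ref 6 -> FAULT, evict 2, frames=[4,6] (faults so far: 4)
  step 4: ref 6 -> HIT, frames=[4,6] (faults so far: 4)
  step 5: ref 6 -> HIT, frames=[4,6] (faults so far: 4)
  step 6: ref 6 -> HIT, frames=[4,6] (faults so far: 4)
  step 7: ref 6 -> HIT, frames=[4,6] (faults so far: 4)
  step 8: ref 6 -> HIT, frames=[4,6] (faults so far: 4)
  step 9: ref 4 -> HIT, frames=[4,6] (faults so far: 4)
  step 10: ref 1 -> FAULT, evict 6, frames=[4,1] (faults so far: 5)
  step 11: ref 4 -> HIT, frames=[4,1] (faults so far: 5)
  LRU total faults: 5
--- Optimal ---
  step 0: ref 5 -> FAULT, frames=[5,-] (faults so far: 1)
  step 1: ref 2 -> FAULT, frames=[5,2] (faults so far: 2)
  step 2: ref 4 -> FAULT, evict 2, frames=[5,4] (faults so far: 3)
  step 3: ref 6 -> FAULT, evict 5, frames=[6,4] (faults so far: 4)
  step 4: ref 6 -> HIT, frames=[6,4] (faults so far: 4)
  step 5: ref 6 -> HIT, frames=[6,4] (faults so far: 4)
  step 6: ref 6 -> HIT, frames=[6,4] (faults so far: 4)
  step 7: ref 6 -> HIT, frames=[6,4] (faults so far: 4)
  step 8: ref 6 -> HIT, frames=[6,4] (faults so far: 4)
  step 9: ref 4 -> HIT, frames=[6,4] (faults so far: 4)
  step 10: ref 1 -> FAULT, evict 6, frames=[1,4] (faults so far: 5)
  step 11: ref 4 -> HIT, frames=[1,4] (faults so far: 5)
  Optimal total faults: 5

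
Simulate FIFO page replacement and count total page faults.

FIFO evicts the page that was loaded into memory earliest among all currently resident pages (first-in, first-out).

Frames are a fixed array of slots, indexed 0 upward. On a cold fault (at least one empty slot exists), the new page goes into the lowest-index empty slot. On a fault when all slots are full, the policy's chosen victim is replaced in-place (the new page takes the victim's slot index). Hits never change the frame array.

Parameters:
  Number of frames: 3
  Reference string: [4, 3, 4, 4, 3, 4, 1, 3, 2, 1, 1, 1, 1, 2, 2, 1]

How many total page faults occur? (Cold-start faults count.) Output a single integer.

Step 0: ref 4 → FAULT, frames=[4,-,-]
Step 1: ref 3 → FAULT, frames=[4,3,-]
Step 2: ref 4 → HIT, frames=[4,3,-]
Step 3: ref 4 → HIT, frames=[4,3,-]
Step 4: ref 3 → HIT, frames=[4,3,-]
Step 5: ref 4 → HIT, frames=[4,3,-]
Step 6: ref 1 → FAULT, frames=[4,3,1]
Step 7: ref 3 → HIT, frames=[4,3,1]
Step 8: ref 2 → FAULT (evict 4), frames=[2,3,1]
Step 9: ref 1 → HIT, frames=[2,3,1]
Step 10: ref 1 → HIT, frames=[2,3,1]
Step 11: ref 1 → HIT, frames=[2,3,1]
Step 12: ref 1 → HIT, frames=[2,3,1]
Step 13: ref 2 → HIT, frames=[2,3,1]
Step 14: ref 2 → HIT, frames=[2,3,1]
Step 15: ref 1 → HIT, frames=[2,3,1]
Total faults: 4

Answer: 4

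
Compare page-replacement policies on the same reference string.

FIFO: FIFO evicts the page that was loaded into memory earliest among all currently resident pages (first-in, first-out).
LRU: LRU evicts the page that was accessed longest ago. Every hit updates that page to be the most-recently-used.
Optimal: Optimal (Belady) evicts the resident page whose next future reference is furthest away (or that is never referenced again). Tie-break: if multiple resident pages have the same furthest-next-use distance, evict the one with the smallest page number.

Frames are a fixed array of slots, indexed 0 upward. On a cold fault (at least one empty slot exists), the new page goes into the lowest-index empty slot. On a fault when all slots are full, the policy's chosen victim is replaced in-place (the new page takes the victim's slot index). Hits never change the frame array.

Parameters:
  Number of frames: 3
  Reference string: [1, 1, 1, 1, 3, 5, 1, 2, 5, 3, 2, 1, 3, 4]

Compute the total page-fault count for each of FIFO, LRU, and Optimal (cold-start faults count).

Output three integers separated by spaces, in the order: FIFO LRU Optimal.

--- FIFO ---
  step 0: ref 1 -> FAULT, frames=[1,-,-] (faults so far: 1)
  step 1: ref 1 -> HIT, frames=[1,-,-] (faults so far: 1)
  step 2: ref 1 -> HIT, frames=[1,-,-] (faults so far: 1)
  step 3: ref 1 -> HIT, frames=[1,-,-] (faults so far: 1)
  step 4: ref 3 -> FAULT, frames=[1,3,-] (faults so far: 2)
  step 5: ref 5 -> FAULT, frames=[1,3,5] (faults so far: 3)
  step 6: ref 1 -> HIT, frames=[1,3,5] (faults so far: 3)
  step 7: ref 2 -> FAULT, evict 1, frames=[2,3,5] (faults so far: 4)
  step 8: ref 5 -> HIT, frames=[2,3,5] (faults so far: 4)
  step 9: ref 3 -> HIT, frames=[2,3,5] (faults so far: 4)
  step 10: ref 2 -> HIT, frames=[2,3,5] (faults so far: 4)
  step 11: ref 1 -> FAULT, evict 3, frames=[2,1,5] (faults so far: 5)
  step 12: ref 3 -> FAULT, evict 5, frames=[2,1,3] (faults so far: 6)
  step 13: ref 4 -> FAULT, evict 2, frames=[4,1,3] (faults so far: 7)
  FIFO total faults: 7
--- LRU ---
  step 0: ref 1 -> FAULT, frames=[1,-,-] (faults so far: 1)
  step 1: ref 1 -> HIT, frames=[1,-,-] (faults so far: 1)
  step 2: ref 1 -> HIT, frames=[1,-,-] (faults so far: 1)
  step 3: ref 1 -> HIT, frames=[1,-,-] (faults so far: 1)
  step 4: ref 3 -> FAULT, frames=[1,3,-] (faults so far: 2)
  step 5: ref 5 -> FAULT, frames=[1,3,5] (faults so far: 3)
  step 6: ref 1 -> HIT, frames=[1,3,5] (faults so far: 3)
  step 7: ref 2 -> FAULT, evict 3, frames=[1,2,5] (faults so far: 4)
  step 8: ref 5 -> HIT, frames=[1,2,5] (faults so far: 4)
  step 9: ref 3 -> FAULT, evict 1, frames=[3,2,5] (faults so far: 5)
  step 10: ref 2 -> HIT, frames=[3,2,5] (faults so far: 5)
  step 11: ref 1 -> FAULT, evict 5, frames=[3,2,1] (faults so far: 6)
  step 12: ref 3 -> HIT, frames=[3,2,1] (faults so far: 6)
  step 13: ref 4 -> FAULT, evict 2, frames=[3,4,1] (faults so far: 7)
  LRU total faults: 7
--- Optimal ---
  step 0: ref 1 -> FAULT, frames=[1,-,-] (faults so far: 1)
  step 1: ref 1 -> HIT, frames=[1,-,-] (faults so far: 1)
  step 2: ref 1 -> HIT, frames=[1,-,-] (faults so far: 1)
  step 3: ref 1 -> HIT, frames=[1,-,-] (faults so far: 1)
  step 4: ref 3 -> FAULT, frames=[1,3,-] (faults so far: 2)
  step 5: ref 5 -> FAULT, frames=[1,3,5] (faults so far: 3)
  step 6: ref 1 -> HIT, frames=[1,3,5] (faults so far: 3)
  step 7: ref 2 -> FAULT, evict 1, frames=[2,3,5] (faults so far: 4)
  step 8: ref 5 -> HIT, frames=[2,3,5] (faults so far: 4)
  step 9: ref 3 -> HIT, frames=[2,3,5] (faults so far: 4)
  step 10: ref 2 -> HIT, frames=[2,3,5] (faults so far: 4)
  step 11: ref 1 -> FAULT, evict 2, frames=[1,3,5] (faults so far: 5)
  step 12: ref 3 -> HIT, frames=[1,3,5] (faults so far: 5)
  step 13: ref 4 -> FAULT, evict 1, frames=[4,3,5] (faults so far: 6)
  Optimal total faults: 6

Answer: 7 7 6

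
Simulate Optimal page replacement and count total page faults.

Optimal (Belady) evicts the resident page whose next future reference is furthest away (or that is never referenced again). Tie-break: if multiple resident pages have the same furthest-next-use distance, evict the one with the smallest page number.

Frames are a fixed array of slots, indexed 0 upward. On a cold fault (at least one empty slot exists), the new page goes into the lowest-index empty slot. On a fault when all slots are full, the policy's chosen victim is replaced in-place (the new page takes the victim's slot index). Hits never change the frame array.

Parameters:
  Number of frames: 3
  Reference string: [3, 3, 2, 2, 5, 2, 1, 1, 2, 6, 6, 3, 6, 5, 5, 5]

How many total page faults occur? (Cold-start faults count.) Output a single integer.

Step 0: ref 3 → FAULT, frames=[3,-,-]
Step 1: ref 3 → HIT, frames=[3,-,-]
Step 2: ref 2 → FAULT, frames=[3,2,-]
Step 3: ref 2 → HIT, frames=[3,2,-]
Step 4: ref 5 → FAULT, frames=[3,2,5]
Step 5: ref 2 → HIT, frames=[3,2,5]
Step 6: ref 1 → FAULT (evict 5), frames=[3,2,1]
Step 7: ref 1 → HIT, frames=[3,2,1]
Step 8: ref 2 → HIT, frames=[3,2,1]
Step 9: ref 6 → FAULT (evict 1), frames=[3,2,6]
Step 10: ref 6 → HIT, frames=[3,2,6]
Step 11: ref 3 → HIT, frames=[3,2,6]
Step 12: ref 6 → HIT, frames=[3,2,6]
Step 13: ref 5 → FAULT (evict 2), frames=[3,5,6]
Step 14: ref 5 → HIT, frames=[3,5,6]
Step 15: ref 5 → HIT, frames=[3,5,6]
Total faults: 6

Answer: 6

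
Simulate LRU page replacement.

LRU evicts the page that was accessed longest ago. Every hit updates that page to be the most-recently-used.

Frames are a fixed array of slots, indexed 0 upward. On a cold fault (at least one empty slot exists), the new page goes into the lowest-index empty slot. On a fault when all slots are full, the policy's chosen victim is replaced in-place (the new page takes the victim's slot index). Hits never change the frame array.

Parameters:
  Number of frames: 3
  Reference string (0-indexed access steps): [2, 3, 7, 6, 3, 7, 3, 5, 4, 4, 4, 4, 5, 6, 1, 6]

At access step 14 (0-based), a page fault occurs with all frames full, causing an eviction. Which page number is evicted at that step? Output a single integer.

Answer: 4

Derivation:
Step 0: ref 2 -> FAULT, frames=[2,-,-]
Step 1: ref 3 -> FAULT, frames=[2,3,-]
Step 2: ref 7 -> FAULT, frames=[2,3,7]
Step 3: ref 6 -> FAULT, evict 2, frames=[6,3,7]
Step 4: ref 3 -> HIT, frames=[6,3,7]
Step 5: ref 7 -> HIT, frames=[6,3,7]
Step 6: ref 3 -> HIT, frames=[6,3,7]
Step 7: ref 5 -> FAULT, evict 6, frames=[5,3,7]
Step 8: ref 4 -> FAULT, evict 7, frames=[5,3,4]
Step 9: ref 4 -> HIT, frames=[5,3,4]
Step 10: ref 4 -> HIT, frames=[5,3,4]
Step 11: ref 4 -> HIT, frames=[5,3,4]
Step 12: ref 5 -> HIT, frames=[5,3,4]
Step 13: ref 6 -> FAULT, evict 3, frames=[5,6,4]
Step 14: ref 1 -> FAULT, evict 4, frames=[5,6,1]
At step 14: evicted page 4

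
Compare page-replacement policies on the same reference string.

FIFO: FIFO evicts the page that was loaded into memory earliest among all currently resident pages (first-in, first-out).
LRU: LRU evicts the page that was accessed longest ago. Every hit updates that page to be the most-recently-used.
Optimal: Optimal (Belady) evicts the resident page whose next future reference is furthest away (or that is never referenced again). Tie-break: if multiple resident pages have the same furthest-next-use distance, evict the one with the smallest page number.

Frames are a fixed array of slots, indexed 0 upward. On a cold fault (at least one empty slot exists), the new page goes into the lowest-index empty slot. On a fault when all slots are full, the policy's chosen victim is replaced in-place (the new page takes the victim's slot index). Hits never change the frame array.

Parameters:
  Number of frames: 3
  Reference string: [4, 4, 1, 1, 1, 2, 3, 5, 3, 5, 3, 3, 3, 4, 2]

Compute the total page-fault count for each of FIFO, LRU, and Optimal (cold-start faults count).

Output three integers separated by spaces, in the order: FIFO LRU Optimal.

Answer: 7 7 6

Derivation:
--- FIFO ---
  step 0: ref 4 -> FAULT, frames=[4,-,-] (faults so far: 1)
  step 1: ref 4 -> HIT, frames=[4,-,-] (faults so far: 1)
  step 2: ref 1 -> FAULT, frames=[4,1,-] (faults so far: 2)
  step 3: ref 1 -> HIT, frames=[4,1,-] (faults so far: 2)
  step 4: ref 1 -> HIT, frames=[4,1,-] (faults so far: 2)
  step 5: ref 2 -> FAULT, frames=[4,1,2] (faults so far: 3)
  step 6: ref 3 -> FAULT, evict 4, frames=[3,1,2] (faults so far: 4)
  step 7: ref 5 -> FAULT, evict 1, frames=[3,5,2] (faults so far: 5)
  step 8: ref 3 -> HIT, frames=[3,5,2] (faults so far: 5)
  step 9: ref 5 -> HIT, frames=[3,5,2] (faults so far: 5)
  step 10: ref 3 -> HIT, frames=[3,5,2] (faults so far: 5)
  step 11: ref 3 -> HIT, frames=[3,5,2] (faults so far: 5)
  step 12: ref 3 -> HIT, frames=[3,5,2] (faults so far: 5)
  step 13: ref 4 -> FAULT, evict 2, frames=[3,5,4] (faults so far: 6)
  step 14: ref 2 -> FAULT, evict 3, frames=[2,5,4] (faults so far: 7)
  FIFO total faults: 7
--- LRU ---
  step 0: ref 4 -> FAULT, frames=[4,-,-] (faults so far: 1)
  step 1: ref 4 -> HIT, frames=[4,-,-] (faults so far: 1)
  step 2: ref 1 -> FAULT, frames=[4,1,-] (faults so far: 2)
  step 3: ref 1 -> HIT, frames=[4,1,-] (faults so far: 2)
  step 4: ref 1 -> HIT, frames=[4,1,-] (faults so far: 2)
  step 5: ref 2 -> FAULT, frames=[4,1,2] (faults so far: 3)
  step 6: ref 3 -> FAULT, evict 4, frames=[3,1,2] (faults so far: 4)
  step 7: ref 5 -> FAULT, evict 1, frames=[3,5,2] (faults so far: 5)
  step 8: ref 3 -> HIT, frames=[3,5,2] (faults so far: 5)
  step 9: ref 5 -> HIT, frames=[3,5,2] (faults so far: 5)
  step 10: ref 3 -> HIT, frames=[3,5,2] (faults so far: 5)
  step 11: ref 3 -> HIT, frames=[3,5,2] (faults so far: 5)
  step 12: ref 3 -> HIT, frames=[3,5,2] (faults so far: 5)
  step 13: ref 4 -> FAULT, evict 2, frames=[3,5,4] (faults so far: 6)
  step 14: ref 2 -> FAULT, evict 5, frames=[3,2,4] (faults so far: 7)
  LRU total faults: 7
--- Optimal ---
  step 0: ref 4 -> FAULT, frames=[4,-,-] (faults so far: 1)
  step 1: ref 4 -> HIT, frames=[4,-,-] (faults so far: 1)
  step 2: ref 1 -> FAULT, frames=[4,1,-] (faults so far: 2)
  step 3: ref 1 -> HIT, frames=[4,1,-] (faults so far: 2)
  step 4: ref 1 -> HIT, frames=[4,1,-] (faults so far: 2)
  step 5: ref 2 -> FAULT, frames=[4,1,2] (faults so far: 3)
  step 6: ref 3 -> FAULT, evict 1, frames=[4,3,2] (faults so far: 4)
  step 7: ref 5 -> FAULT, evict 2, frames=[4,3,5] (faults so far: 5)
  step 8: ref 3 -> HIT, frames=[4,3,5] (faults so far: 5)
  step 9: ref 5 -> HIT, frames=[4,3,5] (faults so far: 5)
  step 10: ref 3 -> HIT, frames=[4,3,5] (faults so far: 5)
  step 11: ref 3 -> HIT, frames=[4,3,5] (faults so far: 5)
  step 12: ref 3 -> HIT, frames=[4,3,5] (faults so far: 5)
  step 13: ref 4 -> HIT, frames=[4,3,5] (faults so far: 5)
  step 14: ref 2 -> FAULT, evict 3, frames=[4,2,5] (faults so far: 6)
  Optimal total faults: 6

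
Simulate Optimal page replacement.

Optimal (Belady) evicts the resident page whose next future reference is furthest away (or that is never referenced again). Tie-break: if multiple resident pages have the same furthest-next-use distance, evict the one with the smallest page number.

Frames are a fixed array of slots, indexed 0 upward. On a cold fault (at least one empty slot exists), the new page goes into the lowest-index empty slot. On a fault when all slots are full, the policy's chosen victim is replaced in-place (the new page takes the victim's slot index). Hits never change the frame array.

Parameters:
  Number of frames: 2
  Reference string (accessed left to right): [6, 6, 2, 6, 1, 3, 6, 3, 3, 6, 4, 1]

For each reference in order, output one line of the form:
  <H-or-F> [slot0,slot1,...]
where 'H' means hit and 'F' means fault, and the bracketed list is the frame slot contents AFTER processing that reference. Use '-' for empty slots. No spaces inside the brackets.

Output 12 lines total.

F [6,-]
H [6,-]
F [6,2]
H [6,2]
F [6,1]
F [6,3]
H [6,3]
H [6,3]
H [6,3]
H [6,3]
F [6,4]
F [6,1]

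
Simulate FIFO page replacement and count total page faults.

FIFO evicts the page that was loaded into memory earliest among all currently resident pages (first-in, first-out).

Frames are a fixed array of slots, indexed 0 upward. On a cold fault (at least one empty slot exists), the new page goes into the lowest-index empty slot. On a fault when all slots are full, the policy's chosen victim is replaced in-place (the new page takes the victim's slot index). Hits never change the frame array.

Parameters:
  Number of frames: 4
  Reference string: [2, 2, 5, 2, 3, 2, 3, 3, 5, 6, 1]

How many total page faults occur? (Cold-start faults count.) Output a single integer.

Step 0: ref 2 → FAULT, frames=[2,-,-,-]
Step 1: ref 2 → HIT, frames=[2,-,-,-]
Step 2: ref 5 → FAULT, frames=[2,5,-,-]
Step 3: ref 2 → HIT, frames=[2,5,-,-]
Step 4: ref 3 → FAULT, frames=[2,5,3,-]
Step 5: ref 2 → HIT, frames=[2,5,3,-]
Step 6: ref 3 → HIT, frames=[2,5,3,-]
Step 7: ref 3 → HIT, frames=[2,5,3,-]
Step 8: ref 5 → HIT, frames=[2,5,3,-]
Step 9: ref 6 → FAULT, frames=[2,5,3,6]
Step 10: ref 1 → FAULT (evict 2), frames=[1,5,3,6]
Total faults: 5

Answer: 5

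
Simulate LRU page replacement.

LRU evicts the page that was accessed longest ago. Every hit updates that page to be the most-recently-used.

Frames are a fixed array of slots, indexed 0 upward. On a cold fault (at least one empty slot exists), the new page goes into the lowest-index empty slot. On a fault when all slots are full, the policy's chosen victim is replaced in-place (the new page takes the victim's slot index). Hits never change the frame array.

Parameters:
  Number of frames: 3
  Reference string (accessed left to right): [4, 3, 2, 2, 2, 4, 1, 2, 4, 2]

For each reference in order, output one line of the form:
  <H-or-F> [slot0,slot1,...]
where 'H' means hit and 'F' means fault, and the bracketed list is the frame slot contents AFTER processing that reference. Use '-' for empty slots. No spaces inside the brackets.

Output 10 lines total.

F [4,-,-]
F [4,3,-]
F [4,3,2]
H [4,3,2]
H [4,3,2]
H [4,3,2]
F [4,1,2]
H [4,1,2]
H [4,1,2]
H [4,1,2]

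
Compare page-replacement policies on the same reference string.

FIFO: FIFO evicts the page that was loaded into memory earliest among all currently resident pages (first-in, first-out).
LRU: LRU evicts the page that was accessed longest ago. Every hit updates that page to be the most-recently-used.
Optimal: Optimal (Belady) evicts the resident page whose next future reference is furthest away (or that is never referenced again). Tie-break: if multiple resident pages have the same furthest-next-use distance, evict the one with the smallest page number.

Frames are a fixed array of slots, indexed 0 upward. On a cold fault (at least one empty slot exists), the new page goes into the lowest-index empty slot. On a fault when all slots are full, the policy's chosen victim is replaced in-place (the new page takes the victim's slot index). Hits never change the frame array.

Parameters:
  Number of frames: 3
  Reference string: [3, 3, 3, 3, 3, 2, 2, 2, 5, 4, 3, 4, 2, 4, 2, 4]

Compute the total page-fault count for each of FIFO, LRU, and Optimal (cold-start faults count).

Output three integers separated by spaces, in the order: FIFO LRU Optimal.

--- FIFO ---
  step 0: ref 3 -> FAULT, frames=[3,-,-] (faults so far: 1)
  step 1: ref 3 -> HIT, frames=[3,-,-] (faults so far: 1)
  step 2: ref 3 -> HIT, frames=[3,-,-] (faults so far: 1)
  step 3: ref 3 -> HIT, frames=[3,-,-] (faults so far: 1)
  step 4: ref 3 -> HIT, frames=[3,-,-] (faults so far: 1)
  step 5: ref 2 -> FAULT, frames=[3,2,-] (faults so far: 2)
  step 6: ref 2 -> HIT, frames=[3,2,-] (faults so far: 2)
  step 7: ref 2 -> HIT, frames=[3,2,-] (faults so far: 2)
  step 8: ref 5 -> FAULT, frames=[3,2,5] (faults so far: 3)
  step 9: ref 4 -> FAULT, evict 3, frames=[4,2,5] (faults so far: 4)
  step 10: ref 3 -> FAULT, evict 2, frames=[4,3,5] (faults so far: 5)
  step 11: ref 4 -> HIT, frames=[4,3,5] (faults so far: 5)
  step 12: ref 2 -> FAULT, evict 5, frames=[4,3,2] (faults so far: 6)
  step 13: ref 4 -> HIT, frames=[4,3,2] (faults so far: 6)
  step 14: ref 2 -> HIT, frames=[4,3,2] (faults so far: 6)
  step 15: ref 4 -> HIT, frames=[4,3,2] (faults so far: 6)
  FIFO total faults: 6
--- LRU ---
  step 0: ref 3 -> FAULT, frames=[3,-,-] (faults so far: 1)
  step 1: ref 3 -> HIT, frames=[3,-,-] (faults so far: 1)
  step 2: ref 3 -> HIT, frames=[3,-,-] (faults so far: 1)
  step 3: ref 3 -> HIT, frames=[3,-,-] (faults so far: 1)
  step 4: ref 3 -> HIT, frames=[3,-,-] (faults so far: 1)
  step 5: ref 2 -> FAULT, frames=[3,2,-] (faults so far: 2)
  step 6: ref 2 -> HIT, frames=[3,2,-] (faults so far: 2)
  step 7: ref 2 -> HIT, frames=[3,2,-] (faults so far: 2)
  step 8: ref 5 -> FAULT, frames=[3,2,5] (faults so far: 3)
  step 9: ref 4 -> FAULT, evict 3, frames=[4,2,5] (faults so far: 4)
  step 10: ref 3 -> FAULT, evict 2, frames=[4,3,5] (faults so far: 5)
  step 11: ref 4 -> HIT, frames=[4,3,5] (faults so far: 5)
  step 12: ref 2 -> FAULT, evict 5, frames=[4,3,2] (faults so far: 6)
  step 13: ref 4 -> HIT, frames=[4,3,2] (faults so far: 6)
  step 14: ref 2 -> HIT, frames=[4,3,2] (faults so far: 6)
  step 15: ref 4 -> HIT, frames=[4,3,2] (faults so far: 6)
  LRU total faults: 6
--- Optimal ---
  step 0: ref 3 -> FAULT, frames=[3,-,-] (faults so far: 1)
  step 1: ref 3 -> HIT, frames=[3,-,-] (faults so far: 1)
  step 2: ref 3 -> HIT, frames=[3,-,-] (faults so far: 1)
  step 3: ref 3 -> HIT, frames=[3,-,-] (faults so far: 1)
  step 4: ref 3 -> HIT, frames=[3,-,-] (faults so far: 1)
  step 5: ref 2 -> FAULT, frames=[3,2,-] (faults so far: 2)
  step 6: ref 2 -> HIT, frames=[3,2,-] (faults so far: 2)
  step 7: ref 2 -> HIT, frames=[3,2,-] (faults so far: 2)
  step 8: ref 5 -> FAULT, frames=[3,2,5] (faults so far: 3)
  step 9: ref 4 -> FAULT, evict 5, frames=[3,2,4] (faults so far: 4)
  step 10: ref 3 -> HIT, frames=[3,2,4] (faults so far: 4)
  step 11: ref 4 -> HIT, frames=[3,2,4] (faults so far: 4)
  step 12: ref 2 -> HIT, frames=[3,2,4] (faults so far: 4)
  step 13: ref 4 -> HIT, frames=[3,2,4] (faults so far: 4)
  step 14: ref 2 -> HIT, frames=[3,2,4] (faults so far: 4)
  step 15: ref 4 -> HIT, frames=[3,2,4] (faults so far: 4)
  Optimal total faults: 4

Answer: 6 6 4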